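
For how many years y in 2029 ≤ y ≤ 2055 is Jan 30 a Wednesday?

4

Day of week of January 30 in each year:
2029: Tue, 2030: Wed ✓, 2031: Thu, 2032: Fri, 2033: Sun, 2034: Mon, 2035: Tue, 2036: Wed ✓, 2037: Fri, 2038: Sat, 2039: Sun, 2040: Mon, 2041: Wed ✓, 2042: Thu, 2043: Fri, 2044: Sat, 2045: Mon, 2046: Tue, 2047: Wed ✓, 2048: Thu, 2049: Sat, 2050: Sun, 2051: Mon, 2052: Tue, 2053: Thu, 2054: Fri, 2055: Sat
Wednesdays: 2030, 2036, 2041, 2047.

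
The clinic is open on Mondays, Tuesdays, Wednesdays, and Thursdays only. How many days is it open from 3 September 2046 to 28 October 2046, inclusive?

3 September 2046 is a Monday.
From 3 September 2046 to 28 October 2046 is 56 days inclusive.
56 = 7 × 8, so the span is exactly 8 full weeks.
Each full week contributes 4 days from the set (Mon, Tue, Wed, Thu): 8 × 4 = 32.
Total: 32.

32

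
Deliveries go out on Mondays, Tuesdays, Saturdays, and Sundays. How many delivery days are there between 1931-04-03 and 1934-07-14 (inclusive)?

685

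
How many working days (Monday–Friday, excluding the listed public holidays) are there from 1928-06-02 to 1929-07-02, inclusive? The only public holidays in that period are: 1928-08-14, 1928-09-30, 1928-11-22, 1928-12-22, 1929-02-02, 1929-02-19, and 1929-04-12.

1928-06-02 is a Saturday.
The range spans 396 days (inclusive of both endpoints).
396 = 7 × 56 + 4, so there are 56 full weeks plus 4 extra days.
Each full week contributes 5 weekdays (Mon–Fri): 56 × 5 = 280.
The 4 extra days are Saturday, Sunday, Monday, Tuesday — 2 of them qualify.
Total: 280 + 2 = 282.
Holidays: 1928-08-14 (Tue); 1928-09-30 (Sun); 1928-11-22 (Thu); 1928-12-22 (Sat); 1929-02-02 (Sat); 1929-02-19 (Tue); 1929-04-12 (Fri).
4 of the 7 holidays fall on weekdays; the rest are weekends and were already excluded.
Business days: 282 − 4 = 278.

278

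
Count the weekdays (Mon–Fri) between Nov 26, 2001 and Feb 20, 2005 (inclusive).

Nov 26, 2001 is a Monday.
That's 1183 days from start to end, counting both.
1183 = 7 × 169, so the span is exactly 169 full weeks.
Each full week contributes 5 weekdays (Mon–Fri): 169 × 5 = 845.

845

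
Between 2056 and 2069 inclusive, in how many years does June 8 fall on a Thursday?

Day of week of June 8 in each year:
2056: Thu ✓, 2057: Fri, 2058: Sat, 2059: Sun, 2060: Tue, 2061: Wed, 2062: Thu ✓, 2063: Fri, 2064: Sun, 2065: Mon, 2066: Tue, 2067: Wed, 2068: Fri, 2069: Sat
Thursdays: 2056, 2062.

2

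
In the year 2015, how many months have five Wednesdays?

4

A month has five Wednesdays exactly when Wednesday falls within its first (length − 28) days.
Jan: 31 days, starts Thu → 5 of Thu, Fri, Sat
Feb: 28 days, starts Sun → 5 of (none)
Mar: 31 days, starts Sun → 5 of Sun, Mon, Tue
Apr: 30 days, starts Wed → 5 of Wed, Thu ✓
May: 31 days, starts Fri → 5 of Fri, Sat, Sun
Jun: 30 days, starts Mon → 5 of Mon, Tue
Jul: 31 days, starts Wed → 5 of Wed, Thu, Fri ✓
Aug: 31 days, starts Sat → 5 of Sat, Sun, Mon
Sep: 30 days, starts Tue → 5 of Tue, Wed ✓
Oct: 31 days, starts Thu → 5 of Thu, Fri, Sat
Nov: 30 days, starts Sun → 5 of Sun, Mon
Dec: 31 days, starts Tue → 5 of Tue, Wed, Thu ✓
Months with five Wednesdays: Apr, Jul, Sep, Dec.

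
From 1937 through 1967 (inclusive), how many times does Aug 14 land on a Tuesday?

Day of week of August 14 in each year:
1937: Sat, 1938: Sun, 1939: Mon, 1940: Wed, 1941: Thu, 1942: Fri, 1943: Sat, 1944: Mon, 1945: Tue ✓, 1946: Wed, 1947: Thu, 1948: Sat, 1949: Sun, 1950: Mon, 1951: Tue ✓, 1952: Thu, 1953: Fri, 1954: Sat, 1955: Sun, 1956: Tue ✓, 1957: Wed, 1958: Thu, 1959: Fri, 1960: Sun, 1961: Mon, 1962: Tue ✓, 1963: Wed, 1964: Fri, 1965: Sat, 1966: Sun, 1967: Mon
Tuesdays: 1945, 1951, 1956, 1962.

4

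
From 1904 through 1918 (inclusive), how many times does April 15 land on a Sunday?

2

Day of week of April 15 in each year:
1904: Fri, 1905: Sat, 1906: Sun ✓, 1907: Mon, 1908: Wed, 1909: Thu, 1910: Fri, 1911: Sat, 1912: Mon, 1913: Tue, 1914: Wed, 1915: Thu, 1916: Sat, 1917: Sun ✓, 1918: Mon
Sundays: 1906, 1917.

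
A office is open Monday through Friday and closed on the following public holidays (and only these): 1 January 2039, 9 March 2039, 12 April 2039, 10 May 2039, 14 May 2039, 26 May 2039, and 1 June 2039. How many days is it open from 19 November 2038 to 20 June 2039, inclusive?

147

19 November 2038 is a Friday.
The range spans 214 days (inclusive of both endpoints).
214 = 7 × 30 + 4, so there are 30 full weeks plus 4 extra days.
Each full week contributes 5 weekdays (Mon–Fri): 30 × 5 = 150.
The 4 extra days are Friday, Saturday, Sunday, Monday — 2 of them qualify.
Total: 150 + 2 = 152.
Holidays: 1 January 2039 (Sat); 9 March 2039 (Wed); 12 April 2039 (Tue); 10 May 2039 (Tue); 14 May 2039 (Sat); 26 May 2039 (Thu); 1 June 2039 (Wed).
5 of the 7 holidays fall on weekdays; the rest are weekends and were already excluded.
Business days: 152 − 5 = 147.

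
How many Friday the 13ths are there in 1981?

3

The 13th falls on a Friday when the month's 13th has weekday Fri.
Jan 13 is Tue; Feb 13 is Fri ✓; Mar 13 is Fri ✓; Apr 13 is Mon; May 13 is Wed; Jun 13 is Sat; Jul 13 is Mon; Aug 13 is Thu; Sep 13 is Sun; Oct 13 is Tue; Nov 13 is Fri ✓; Dec 13 is Sun.
Friday the 13ths: Feb, Mar, Nov.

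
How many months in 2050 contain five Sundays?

A month has five Sundays exactly when Sunday falls within its first (length − 28) days.
Jan: 31 days, starts Sat → 5 of Sat, Sun, Mon ✓
Feb: 28 days, starts Tue → 5 of (none)
Mar: 31 days, starts Tue → 5 of Tue, Wed, Thu
Apr: 30 days, starts Fri → 5 of Fri, Sat
May: 31 days, starts Sun → 5 of Sun, Mon, Tue ✓
Jun: 30 days, starts Wed → 5 of Wed, Thu
Jul: 31 days, starts Fri → 5 of Fri, Sat, Sun ✓
Aug: 31 days, starts Mon → 5 of Mon, Tue, Wed
Sep: 30 days, starts Thu → 5 of Thu, Fri
Oct: 31 days, starts Sat → 5 of Sat, Sun, Mon ✓
Nov: 30 days, starts Tue → 5 of Tue, Wed
Dec: 31 days, starts Thu → 5 of Thu, Fri, Sat
Months with five Sundays: Jan, May, Jul, Oct.

4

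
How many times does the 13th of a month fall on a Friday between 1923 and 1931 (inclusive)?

17

Friday-the-13ths by year:
1923: Apr, Jul
1924: Jun
1925: Feb, Mar, Nov
1926: Aug
1927: May
1928: Jan, Apr, Jul
1929: Sep, Dec
1930: Jun
1931: Feb, Mar, Nov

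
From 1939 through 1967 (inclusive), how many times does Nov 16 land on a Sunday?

Day of week of November 16 in each year:
1939: Thu, 1940: Sat, 1941: Sun ✓, 1942: Mon, 1943: Tue, 1944: Thu, 1945: Fri, 1946: Sat, 1947: Sun ✓, 1948: Tue, 1949: Wed, 1950: Thu, 1951: Fri, 1952: Sun ✓, 1953: Mon, 1954: Tue, 1955: Wed, 1956: Fri, 1957: Sat, 1958: Sun ✓, 1959: Mon, 1960: Wed, 1961: Thu, 1962: Fri, 1963: Sat, 1964: Mon, 1965: Tue, 1966: Wed, 1967: Thu
Sundays: 1941, 1947, 1952, 1958.

4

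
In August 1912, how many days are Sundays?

4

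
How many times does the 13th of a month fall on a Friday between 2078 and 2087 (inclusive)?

16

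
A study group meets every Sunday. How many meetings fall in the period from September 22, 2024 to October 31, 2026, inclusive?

September 22, 2024 is a Sunday.
That's 770 days from start to end, counting both.
770 = 7 × 110, so the span is exactly 110 full weeks.
Each full week contributes one Sunday: 110 so far.
Total: 110.

110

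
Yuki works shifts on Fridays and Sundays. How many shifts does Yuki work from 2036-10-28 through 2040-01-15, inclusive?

336

2036-10-28 is a Tuesday.
From 2036-10-28 to 2040-01-15 is 1175 days inclusive.
1175 = 7 × 167 + 6, so there are 167 full weeks plus 6 extra days.
Each full week contributes 2 days from the set (Fri, Sun): 167 × 2 = 334.
The 6 extra days are Tuesday, Wednesday, Thursday, Friday, Saturday, Sunday — 2 of them qualify.
Total: 334 + 2 = 336.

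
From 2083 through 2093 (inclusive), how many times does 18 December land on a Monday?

2

Day of week of December 18 in each year:
2083: Sat, 2084: Mon ✓, 2085: Tue, 2086: Wed, 2087: Thu, 2088: Sat, 2089: Sun, 2090: Mon ✓, 2091: Tue, 2092: Thu, 2093: Fri
Mondays: 2084, 2090.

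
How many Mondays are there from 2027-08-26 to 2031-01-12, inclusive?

2027-08-26 is a Thursday.
The range spans 1236 days (inclusive of both endpoints).
1236 = 7 × 176 + 4, so there are 176 full weeks plus 4 extra days.
Each full week contributes one Monday: 176 so far.
The 4 extra days are Thu, Fri, Sat, Sun — none qualify.
Total: 176 + 0 = 176.

176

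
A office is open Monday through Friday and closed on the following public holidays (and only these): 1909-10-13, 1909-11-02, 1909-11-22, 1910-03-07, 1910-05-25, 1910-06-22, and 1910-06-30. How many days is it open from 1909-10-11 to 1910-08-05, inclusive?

208

1909-10-11 is a Monday.
That's 299 days from start to end, counting both.
299 = 7 × 42 + 5, so there are 42 full weeks plus 5 extra days.
Each full week contributes 5 weekdays (Mon–Fri): 42 × 5 = 210.
The 5 extra days are Mon, Tue, Wed, Thu, Fri — 5 of them qualify.
Total: 210 + 5 = 215.
Holidays: 1909-10-13 (Wed); 1909-11-02 (Tue); 1909-11-22 (Mon); 1910-03-07 (Mon); 1910-05-25 (Wed); 1910-06-22 (Wed); 1910-06-30 (Thu).
All 7 holidays fall on weekdays, so subtract 7.
Business days: 215 − 7 = 208.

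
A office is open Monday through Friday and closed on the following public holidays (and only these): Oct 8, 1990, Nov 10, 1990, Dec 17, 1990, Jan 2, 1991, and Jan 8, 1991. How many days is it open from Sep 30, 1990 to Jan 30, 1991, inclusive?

84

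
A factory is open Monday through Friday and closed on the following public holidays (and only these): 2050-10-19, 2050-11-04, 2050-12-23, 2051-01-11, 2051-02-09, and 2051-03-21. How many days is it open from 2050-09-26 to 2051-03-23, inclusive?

2050-09-26 is a Monday.
The range spans 179 days (inclusive of both endpoints).
179 = 7 × 25 + 4, so there are 25 full weeks plus 4 extra days.
Each full week contributes 5 weekdays (Mon–Fri): 25 × 5 = 125.
The 4 extra days are Monday, Tuesday, Wednesday, Thursday — 4 of them qualify.
Total: 125 + 4 = 129.
Holidays: 2050-10-19 (Wed); 2050-11-04 (Fri); 2050-12-23 (Fri); 2051-01-11 (Wed); 2051-02-09 (Thu); 2051-03-21 (Tue).
All 6 holidays fall on weekdays, so subtract 6.
Business days: 129 − 6 = 123.

123 working days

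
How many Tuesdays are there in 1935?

Jan 1, 1935 is a Tuesday.
That's 365 days from start to end, counting both.
365 = 7 × 52 + 1, so there are 52 full weeks plus 1 extra day.
Each full week contributes one Tuesday: 52 so far.
The 1 extra day is Tue — 1 of them qualifies.
Total: 52 + 1 = 53.

53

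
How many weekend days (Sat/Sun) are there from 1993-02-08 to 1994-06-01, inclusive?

136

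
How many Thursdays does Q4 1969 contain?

Oct 1, 1969 is a Wednesday.
That's 92 days from start to end, counting both.
92 = 7 × 13 + 1, so there are 13 full weeks plus 1 extra day.
Each full week contributes one Thursday: 13 so far.
The 1 extra day is Wednesday — none qualify.
Total: 13 + 0 = 13.

13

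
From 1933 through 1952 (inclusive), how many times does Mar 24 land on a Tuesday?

Day of week of March 24 in each year:
1933: Fri, 1934: Sat, 1935: Sun, 1936: Tue ✓, 1937: Wed, 1938: Thu, 1939: Fri, 1940: Sun, 1941: Mon, 1942: Tue ✓, 1943: Wed, 1944: Fri, 1945: Sat, 1946: Sun, 1947: Mon, 1948: Wed, 1949: Thu, 1950: Fri, 1951: Sat, 1952: Mon
Tuesdays: 1936, 1942.

2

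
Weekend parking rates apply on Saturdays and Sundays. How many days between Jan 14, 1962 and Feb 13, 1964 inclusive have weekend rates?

Jan 14, 1962 is a Sunday.
The range spans 761 days (inclusive of both endpoints).
761 = 7 × 108 + 5, so there are 108 full weeks plus 5 extra days.
Each full week contributes 2 weekend days (Sat, Sun): 108 × 2 = 216.
The 5 extra days are Sunday, Monday, Tuesday, Wednesday, Thursday — 1 of them qualifies.
Total: 216 + 1 = 217.

217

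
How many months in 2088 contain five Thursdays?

5

A month has five Thursdays exactly when Thursday falls within its first (length − 28) days.
Jan: 31 days, starts Thu → 5 of Thu, Fri, Sat ✓
Feb: 29 days, starts Sun → 5 of Sun
Mar: 31 days, starts Mon → 5 of Mon, Tue, Wed
Apr: 30 days, starts Thu → 5 of Thu, Fri ✓
May: 31 days, starts Sat → 5 of Sat, Sun, Mon
Jun: 30 days, starts Tue → 5 of Tue, Wed
Jul: 31 days, starts Thu → 5 of Thu, Fri, Sat ✓
Aug: 31 days, starts Sun → 5 of Sun, Mon, Tue
Sep: 30 days, starts Wed → 5 of Wed, Thu ✓
Oct: 31 days, starts Fri → 5 of Fri, Sat, Sun
Nov: 30 days, starts Mon → 5 of Mon, Tue
Dec: 31 days, starts Wed → 5 of Wed, Thu, Fri ✓
Months with five Thursdays: Jan, Apr, Jul, Sep, Dec.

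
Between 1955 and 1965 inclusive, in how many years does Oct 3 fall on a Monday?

2

Day of week of October 3 in each year:
1955: Mon ✓, 1956: Wed, 1957: Thu, 1958: Fri, 1959: Sat, 1960: Mon ✓, 1961: Tue, 1962: Wed, 1963: Thu, 1964: Sat, 1965: Sun
Mondays: 1955, 1960.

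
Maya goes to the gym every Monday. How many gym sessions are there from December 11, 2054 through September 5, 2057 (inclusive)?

143 Mondays

December 11, 2054 is a Friday.
The range spans 1000 days (inclusive of both endpoints).
1000 = 7 × 142 + 6, so there are 142 full weeks plus 6 extra days.
Each full week contributes one Monday: 142 so far.
The 6 extra days are Fri, Sat, Sun, Mon, Tue, Wed — 1 of them qualifies.
Total: 142 + 1 = 143.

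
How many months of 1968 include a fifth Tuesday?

A month has five Tuesdays exactly when Tuesday falls within its first (length − 28) days.
Jan: 31 days, starts Mon → 5 of Mon, Tue, Wed ✓
Feb: 29 days, starts Thu → 5 of Thu
Mar: 31 days, starts Fri → 5 of Fri, Sat, Sun
Apr: 30 days, starts Mon → 5 of Mon, Tue ✓
May: 31 days, starts Wed → 5 of Wed, Thu, Fri
Jun: 30 days, starts Sat → 5 of Sat, Sun
Jul: 31 days, starts Mon → 5 of Mon, Tue, Wed ✓
Aug: 31 days, starts Thu → 5 of Thu, Fri, Sat
Sep: 30 days, starts Sun → 5 of Sun, Mon
Oct: 31 days, starts Tue → 5 of Tue, Wed, Thu ✓
Nov: 30 days, starts Fri → 5 of Fri, Sat
Dec: 31 days, starts Sun → 5 of Sun, Mon, Tue ✓
Months with five Tuesdays: Jan, Apr, Jul, Oct, Dec.

5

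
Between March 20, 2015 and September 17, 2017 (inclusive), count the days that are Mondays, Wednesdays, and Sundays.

March 20, 2015 is a Friday.
The range spans 913 days (inclusive of both endpoints).
913 = 7 × 130 + 3, so there are 130 full weeks plus 3 extra days.
Each full week contributes 3 days from the set (Mon, Wed, Sun): 130 × 3 = 390.
The 3 extra days are Friday, Saturday, Sunday — 1 of them qualifies.
Total: 390 + 1 = 391.

391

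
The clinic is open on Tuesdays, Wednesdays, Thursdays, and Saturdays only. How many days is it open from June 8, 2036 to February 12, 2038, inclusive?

351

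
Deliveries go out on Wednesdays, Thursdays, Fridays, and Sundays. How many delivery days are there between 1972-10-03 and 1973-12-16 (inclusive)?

252

1972-10-03 is a Tuesday.
The range spans 440 days (inclusive of both endpoints).
440 = 7 × 62 + 6, so there are 62 full weeks plus 6 extra days.
Each full week contributes 4 days from the set (Wed, Thu, Fri, Sun): 62 × 4 = 248.
The 6 extra days are Tue, Wed, Thu, Fri, Sat, Sun — 4 of them qualify.
Total: 248 + 4 = 252.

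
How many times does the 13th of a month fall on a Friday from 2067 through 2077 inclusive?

20

Friday-the-13ths by year:
2067: May
2068: Jan, Apr, Jul
2069: Sep, Dec
2070: Jun
2071: Feb, Mar, Nov
2072: May
2073: Jan, Oct
2074: Apr, Jul
2075: Sep, Dec
2076: Mar, Nov
2077: Aug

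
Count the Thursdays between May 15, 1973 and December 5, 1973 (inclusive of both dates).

May 15, 1973 is a Tuesday.
From May 15, 1973 to December 5, 1973 is 205 days inclusive.
205 = 7 × 29 + 2, so there are 29 full weeks plus 2 extra days.
Each full week contributes one Thursday: 29 so far.
The 2 extra days are Tuesday, Wednesday — none qualify.
Total: 29 + 0 = 29.

29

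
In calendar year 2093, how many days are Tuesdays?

January 1, 2093 is a Thursday.
The range spans 365 days (inclusive of both endpoints).
365 = 7 × 52 + 1, so there are 52 full weeks plus 1 extra day.
Each full week contributes one Tuesday: 52 so far.
The 1 extra day is Thursday — none qualify.
Total: 52 + 0 = 52.

52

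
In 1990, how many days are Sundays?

52

1 January 1990 is a Monday.
The range spans 365 days (inclusive of both endpoints).
365 = 7 × 52 + 1, so there are 52 full weeks plus 1 extra day.
Each full week contributes one Sunday: 52 so far.
The 1 extra day is Monday — none qualify.
Total: 52 + 0 = 52.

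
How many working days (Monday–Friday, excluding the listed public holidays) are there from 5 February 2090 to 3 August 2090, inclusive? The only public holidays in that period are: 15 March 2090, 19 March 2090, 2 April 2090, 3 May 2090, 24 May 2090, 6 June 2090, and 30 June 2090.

124

5 February 2090 is a Sunday.
The range spans 180 days (inclusive of both endpoints).
180 = 7 × 25 + 5, so there are 25 full weeks plus 5 extra days.
Each full week contributes 5 weekdays (Mon–Fri): 25 × 5 = 125.
The 5 extra days are Sun, Mon, Tue, Wed, Thu — 4 of them qualify.
Total: 125 + 4 = 129.
Holidays: 15 March 2090 (Wed); 19 March 2090 (Sun); 2 April 2090 (Sun); 3 May 2090 (Wed); 24 May 2090 (Wed); 6 June 2090 (Tue); 30 June 2090 (Fri).
5 of the 7 holidays fall on weekdays; the rest are weekends and were already excluded.
Business days: 129 − 5 = 124.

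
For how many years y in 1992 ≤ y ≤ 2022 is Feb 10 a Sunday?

Day of week of February 10 in each year:
1992: Mon, 1993: Wed, 1994: Thu, 1995: Fri, 1996: Sat, 1997: Mon, 1998: Tue, 1999: Wed, 2000: Thu, 2001: Sat, 2002: Sun ✓, 2003: Mon, 2004: Tue, 2005: Thu, 2006: Fri, 2007: Sat, 2008: Sun ✓, 2009: Tue, 2010: Wed, 2011: Thu, 2012: Fri, 2013: Sun ✓, 2014: Mon, 2015: Tue, 2016: Wed, 2017: Fri, 2018: Sat, 2019: Sun ✓, 2020: Mon, 2021: Wed, 2022: Thu
Sundays: 2002, 2008, 2013, 2019.

4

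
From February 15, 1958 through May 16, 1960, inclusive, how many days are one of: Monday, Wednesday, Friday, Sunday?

February 15, 1958 is a Saturday.
That's 822 days from start to end, counting both.
822 = 7 × 117 + 3, so there are 117 full weeks plus 3 extra days.
Each full week contributes 4 days from the set (Mon, Wed, Fri, Sun): 117 × 4 = 468.
The 3 extra days are Sat, Sun, Mon — 2 of them qualify.
Total: 468 + 2 = 470.

470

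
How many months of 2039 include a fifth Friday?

4

A month has five Fridays exactly when Friday falls within its first (length − 28) days.
Jan: 31 days, starts Sat → 5 of Sat, Sun, Mon
Feb: 28 days, starts Tue → 5 of (none)
Mar: 31 days, starts Tue → 5 of Tue, Wed, Thu
Apr: 30 days, starts Fri → 5 of Fri, Sat ✓
May: 31 days, starts Sun → 5 of Sun, Mon, Tue
Jun: 30 days, starts Wed → 5 of Wed, Thu
Jul: 31 days, starts Fri → 5 of Fri, Sat, Sun ✓
Aug: 31 days, starts Mon → 5 of Mon, Tue, Wed
Sep: 30 days, starts Thu → 5 of Thu, Fri ✓
Oct: 31 days, starts Sat → 5 of Sat, Sun, Mon
Nov: 30 days, starts Tue → 5 of Tue, Wed
Dec: 31 days, starts Thu → 5 of Thu, Fri, Sat ✓
Months with five Fridays: Apr, Jul, Sep, Dec.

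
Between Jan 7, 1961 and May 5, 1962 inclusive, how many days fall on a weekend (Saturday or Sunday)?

Jan 7, 1961 is a Saturday.
The range spans 484 days (inclusive of both endpoints).
484 = 7 × 69 + 1, so there are 69 full weeks plus 1 extra day.
Each full week contributes 2 weekend days (Sat, Sun): 69 × 2 = 138.
The 1 extra day is Sat — 1 of them qualifies.
Total: 138 + 1 = 139.

139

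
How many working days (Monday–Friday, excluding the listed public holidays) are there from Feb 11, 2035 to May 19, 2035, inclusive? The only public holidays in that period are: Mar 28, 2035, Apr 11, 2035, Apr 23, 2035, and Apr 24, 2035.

66 working days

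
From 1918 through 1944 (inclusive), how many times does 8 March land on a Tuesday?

Day of week of March 8 in each year:
1918: Fri, 1919: Sat, 1920: Mon, 1921: Tue ✓, 1922: Wed, 1923: Thu, 1924: Sat, 1925: Sun, 1926: Mon, 1927: Tue ✓, 1928: Thu, 1929: Fri, 1930: Sat, 1931: Sun, 1932: Tue ✓, 1933: Wed, 1934: Thu, 1935: Fri, 1936: Sun, 1937: Mon, 1938: Tue ✓, 1939: Wed, 1940: Fri, 1941: Sat, 1942: Sun, 1943: Mon, 1944: Wed
Tuesdays: 1921, 1927, 1932, 1938.

4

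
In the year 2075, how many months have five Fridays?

4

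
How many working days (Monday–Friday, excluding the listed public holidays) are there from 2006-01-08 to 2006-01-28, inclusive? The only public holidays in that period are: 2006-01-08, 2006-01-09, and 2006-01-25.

13

2006-01-08 is a Sunday.
From 2006-01-08 to 2006-01-28 is 21 days inclusive.
21 = 7 × 3, so the span is exactly 3 full weeks.
Each full week contributes 5 weekdays (Mon–Fri): 3 × 5 = 15.
Total: 15.
Holidays: 2006-01-08 (Sun); 2006-01-09 (Mon); 2006-01-25 (Wed).
2 of the 3 holidays fall on weekdays; the rest are weekends and were already excluded.
Business days: 15 − 2 = 13.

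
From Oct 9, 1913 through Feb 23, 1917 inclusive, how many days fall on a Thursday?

177

Oct 9, 1913 is a Thursday.
The range spans 1234 days (inclusive of both endpoints).
1234 = 7 × 176 + 2, so there are 176 full weeks plus 2 extra days.
Each full week contributes one Thursday: 176 so far.
The 2 extra days are Thursday, Friday — 1 of them qualifies.
Total: 176 + 1 = 177.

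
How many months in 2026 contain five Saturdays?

4

A month has five Saturdays exactly when Saturday falls within its first (length − 28) days.
Jan: 31 days, starts Thu → 5 of Thu, Fri, Sat ✓
Feb: 28 days, starts Sun → 5 of (none)
Mar: 31 days, starts Sun → 5 of Sun, Mon, Tue
Apr: 30 days, starts Wed → 5 of Wed, Thu
May: 31 days, starts Fri → 5 of Fri, Sat, Sun ✓
Jun: 30 days, starts Mon → 5 of Mon, Tue
Jul: 31 days, starts Wed → 5 of Wed, Thu, Fri
Aug: 31 days, starts Sat → 5 of Sat, Sun, Mon ✓
Sep: 30 days, starts Tue → 5 of Tue, Wed
Oct: 31 days, starts Thu → 5 of Thu, Fri, Sat ✓
Nov: 30 days, starts Sun → 5 of Sun, Mon
Dec: 31 days, starts Tue → 5 of Tue, Wed, Thu
Months with five Saturdays: Jan, May, Aug, Oct.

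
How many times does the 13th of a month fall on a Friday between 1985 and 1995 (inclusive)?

19

Friday-the-13ths by year:
1985: Sep, Dec
1986: Jun
1987: Feb, Mar, Nov
1988: May
1989: Jan, Oct
1990: Apr, Jul
1991: Sep, Dec
1992: Mar, Nov
1993: Aug
1994: May
1995: Jan, Oct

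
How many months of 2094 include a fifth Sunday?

A month has five Sundays exactly when Sunday falls within its first (length − 28) days.
Jan: 31 days, starts Fri → 5 of Fri, Sat, Sun ✓
Feb: 28 days, starts Mon → 5 of (none)
Mar: 31 days, starts Mon → 5 of Mon, Tue, Wed
Apr: 30 days, starts Thu → 5 of Thu, Fri
May: 31 days, starts Sat → 5 of Sat, Sun, Mon ✓
Jun: 30 days, starts Tue → 5 of Tue, Wed
Jul: 31 days, starts Thu → 5 of Thu, Fri, Sat
Aug: 31 days, starts Sun → 5 of Sun, Mon, Tue ✓
Sep: 30 days, starts Wed → 5 of Wed, Thu
Oct: 31 days, starts Fri → 5 of Fri, Sat, Sun ✓
Nov: 30 days, starts Mon → 5 of Mon, Tue
Dec: 31 days, starts Wed → 5 of Wed, Thu, Fri
Months with five Sundays: Jan, May, Aug, Oct.

4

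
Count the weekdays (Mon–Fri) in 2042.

2042-01-01 is a Wednesday.
That's 365 days from start to end, counting both.
365 = 7 × 52 + 1, so there are 52 full weeks plus 1 extra day.
Each full week contributes 5 weekdays (Mon–Fri): 52 × 5 = 260.
The 1 extra day is Wednesday — 1 of them qualifies.
Total: 260 + 1 = 261.

261 weekdays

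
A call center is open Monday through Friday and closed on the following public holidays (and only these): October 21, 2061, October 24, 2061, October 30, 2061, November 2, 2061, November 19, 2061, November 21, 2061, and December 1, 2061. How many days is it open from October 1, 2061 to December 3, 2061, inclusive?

October 1, 2061 is a Saturday.
From October 1, 2061 to December 3, 2061 is 64 days inclusive.
64 = 7 × 9 + 1, so there are 9 full weeks plus 1 extra day.
Each full week contributes 5 weekdays (Mon–Fri): 9 × 5 = 45.
The 1 extra day is Sat — none qualify.
Total: 45 + 0 = 45.
Holidays: October 21, 2061 (Fri); October 24, 2061 (Mon); October 30, 2061 (Sun); November 2, 2061 (Wed); November 19, 2061 (Sat); November 21, 2061 (Mon); December 1, 2061 (Thu).
5 of the 7 holidays fall on weekdays; the rest are weekends and were already excluded.
Business days: 45 − 5 = 40.

40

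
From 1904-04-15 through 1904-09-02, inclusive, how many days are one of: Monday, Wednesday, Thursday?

60

1904-04-15 is a Friday.
That's 141 days from start to end, counting both.
141 = 7 × 20 + 1, so there are 20 full weeks plus 1 extra day.
Each full week contributes 3 days from the set (Mon, Wed, Thu): 20 × 3 = 60.
The 1 extra day is Fri — none qualify.
Total: 60 + 0 = 60.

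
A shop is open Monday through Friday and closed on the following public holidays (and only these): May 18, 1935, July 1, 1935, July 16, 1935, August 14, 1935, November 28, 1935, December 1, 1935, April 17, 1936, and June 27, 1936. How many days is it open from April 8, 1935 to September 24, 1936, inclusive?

April 8, 1935 is a Monday.
That's 536 days from start to end, counting both.
536 = 7 × 76 + 4, so there are 76 full weeks plus 4 extra days.
Each full week contributes 5 weekdays (Mon–Fri): 76 × 5 = 380.
The 4 extra days are Mon, Tue, Wed, Thu — 4 of them qualify.
Total: 380 + 4 = 384.
Holidays: May 18, 1935 (Sat); July 1, 1935 (Mon); July 16, 1935 (Tue); August 14, 1935 (Wed); November 28, 1935 (Thu); December 1, 1935 (Sun); April 17, 1936 (Fri); June 27, 1936 (Sat).
5 of the 8 holidays fall on weekdays; the rest are weekends and were already excluded.
Business days: 384 − 5 = 379.

379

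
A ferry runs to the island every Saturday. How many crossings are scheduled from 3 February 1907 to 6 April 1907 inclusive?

9

3 February 1907 is a Sunday.
From 3 February 1907 to 6 April 1907 is 63 days inclusive.
63 = 7 × 9, so the span is exactly 9 full weeks.
Each full week contributes one Saturday: 9 so far.
Total: 9.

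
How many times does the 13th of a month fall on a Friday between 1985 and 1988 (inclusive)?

7

Friday-the-13ths by year:
1985: Sep, Dec
1986: Jun
1987: Feb, Mar, Nov
1988: May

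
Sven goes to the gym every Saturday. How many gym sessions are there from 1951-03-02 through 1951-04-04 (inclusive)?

5 Saturdays

1951-03-02 is a Friday.
The range spans 34 days (inclusive of both endpoints).
34 = 7 × 4 + 6, so there are 4 full weeks plus 6 extra days.
Each full week contributes one Saturday: 4 so far.
The 6 extra days are Fri, Sat, Sun, Mon, Tue, Wed — 1 of them qualifies.
Total: 4 + 1 = 5.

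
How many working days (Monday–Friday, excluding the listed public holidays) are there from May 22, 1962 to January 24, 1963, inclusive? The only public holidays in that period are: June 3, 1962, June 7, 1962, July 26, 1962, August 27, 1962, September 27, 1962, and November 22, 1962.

May 22, 1962 is a Tuesday.
From May 22, 1962 to January 24, 1963 is 248 days inclusive.
248 = 7 × 35 + 3, so there are 35 full weeks plus 3 extra days.
Each full week contributes 5 weekdays (Mon–Fri): 35 × 5 = 175.
The 3 extra days are Tue, Wed, Thu — 3 of them qualify.
Total: 175 + 3 = 178.
Holidays: June 3, 1962 (Sun); June 7, 1962 (Thu); July 26, 1962 (Thu); August 27, 1962 (Mon); September 27, 1962 (Thu); November 22, 1962 (Thu).
5 of the 6 holidays fall on weekdays; the rest are weekends and were already excluded.
Business days: 178 − 5 = 173.

173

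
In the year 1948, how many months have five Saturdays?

A month has five Saturdays exactly when Saturday falls within its first (length − 28) days.
Jan: 31 days, starts Thu → 5 of Thu, Fri, Sat ✓
Feb: 29 days, starts Sun → 5 of Sun
Mar: 31 days, starts Mon → 5 of Mon, Tue, Wed
Apr: 30 days, starts Thu → 5 of Thu, Fri
May: 31 days, starts Sat → 5 of Sat, Sun, Mon ✓
Jun: 30 days, starts Tue → 5 of Tue, Wed
Jul: 31 days, starts Thu → 5 of Thu, Fri, Sat ✓
Aug: 31 days, starts Sun → 5 of Sun, Mon, Tue
Sep: 30 days, starts Wed → 5 of Wed, Thu
Oct: 31 days, starts Fri → 5 of Fri, Sat, Sun ✓
Nov: 30 days, starts Mon → 5 of Mon, Tue
Dec: 31 days, starts Wed → 5 of Wed, Thu, Fri
Months with five Saturdays: Jan, May, Jul, Oct.

4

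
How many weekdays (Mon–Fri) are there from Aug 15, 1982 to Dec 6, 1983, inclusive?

342

Aug 15, 1982 is a Sunday.
That's 479 days from start to end, counting both.
479 = 7 × 68 + 3, so there are 68 full weeks plus 3 extra days.
Each full week contributes 5 weekdays (Mon–Fri): 68 × 5 = 340.
The 3 extra days are Sun, Mon, Tue — 2 of them qualify.
Total: 340 + 2 = 342.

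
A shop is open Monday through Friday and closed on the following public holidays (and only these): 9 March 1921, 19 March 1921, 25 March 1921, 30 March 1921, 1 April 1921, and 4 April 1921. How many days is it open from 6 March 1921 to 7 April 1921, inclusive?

6 March 1921 is a Sunday.
That's 33 days from start to end, counting both.
33 = 7 × 4 + 5, so there are 4 full weeks plus 5 extra days.
Each full week contributes 5 weekdays (Mon–Fri): 4 × 5 = 20.
The 5 extra days are Sun, Mon, Tue, Wed, Thu — 4 of them qualify.
Total: 20 + 4 = 24.
Holidays: 9 March 1921 (Wed); 19 March 1921 (Sat); 25 March 1921 (Fri); 30 March 1921 (Wed); 1 April 1921 (Fri); 4 April 1921 (Mon).
5 of the 6 holidays fall on weekdays; the rest are weekends and were already excluded.
Business days: 24 − 5 = 19.

19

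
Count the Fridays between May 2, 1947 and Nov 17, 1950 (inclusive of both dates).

186

May 2, 1947 is a Friday.
The range spans 1296 days (inclusive of both endpoints).
1296 = 7 × 185 + 1, so there are 185 full weeks plus 1 extra day.
Each full week contributes one Friday: 185 so far.
The 1 extra day is Fri — 1 of them qualifies.
Total: 185 + 1 = 186.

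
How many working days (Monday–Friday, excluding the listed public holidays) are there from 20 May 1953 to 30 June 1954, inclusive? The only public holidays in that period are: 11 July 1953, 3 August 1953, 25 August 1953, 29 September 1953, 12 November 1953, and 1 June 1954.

286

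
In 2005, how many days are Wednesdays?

1 January 2005 is a Saturday.
From 1 January 2005 to 31 December 2005 is 365 days inclusive.
365 = 7 × 52 + 1, so there are 52 full weeks plus 1 extra day.
Each full week contributes one Wednesday: 52 so far.
The 1 extra day is Sat — none qualify.
Total: 52 + 0 = 52.

52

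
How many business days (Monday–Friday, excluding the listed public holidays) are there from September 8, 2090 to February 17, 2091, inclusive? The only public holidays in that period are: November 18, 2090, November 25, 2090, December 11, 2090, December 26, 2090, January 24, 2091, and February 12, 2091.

112 business days

September 8, 2090 is a Friday.
The range spans 163 days (inclusive of both endpoints).
163 = 7 × 23 + 2, so there are 23 full weeks plus 2 extra days.
Each full week contributes 5 weekdays (Mon–Fri): 23 × 5 = 115.
The 2 extra days are Fri, Sat — 1 of them qualifies.
Total: 115 + 1 = 116.
Holidays: November 18, 2090 (Sat); November 25, 2090 (Sat); December 11, 2090 (Mon); December 26, 2090 (Tue); January 24, 2091 (Wed); February 12, 2091 (Mon).
4 of the 6 holidays fall on weekdays; the rest are weekends and were already excluded.
Business days: 116 − 4 = 112.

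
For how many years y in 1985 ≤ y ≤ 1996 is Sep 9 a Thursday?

1

Day of week of September 9 in each year:
1985: Mon, 1986: Tue, 1987: Wed, 1988: Fri, 1989: Sat, 1990: Sun, 1991: Mon, 1992: Wed, 1993: Thu ✓, 1994: Fri, 1995: Sat, 1996: Mon
Thursdays: 1993.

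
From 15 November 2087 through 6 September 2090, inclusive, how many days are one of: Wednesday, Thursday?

293

15 November 2087 is a Saturday.
From 15 November 2087 to 6 September 2090 is 1027 days inclusive.
1027 = 7 × 146 + 5, so there are 146 full weeks plus 5 extra days.
Each full week contributes 2 days from the set (Wed, Thu): 146 × 2 = 292.
The 5 extra days are Saturday, Sunday, Monday, Tuesday, Wednesday — 1 of them qualifies.
Total: 292 + 1 = 293.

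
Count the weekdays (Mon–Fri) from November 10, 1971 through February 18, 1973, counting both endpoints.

333 weekdays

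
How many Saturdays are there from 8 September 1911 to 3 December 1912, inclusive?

8 September 1911 is a Friday.
From 8 September 1911 to 3 December 1912 is 453 days inclusive.
453 = 7 × 64 + 5, so there are 64 full weeks plus 5 extra days.
Each full week contributes one Saturday: 64 so far.
The 5 extra days are Friday, Saturday, Sunday, Monday, Tuesday — 1 of them qualifies.
Total: 64 + 1 = 65.

65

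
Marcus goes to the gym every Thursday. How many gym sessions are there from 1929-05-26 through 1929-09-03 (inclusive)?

14

1929-05-26 is a Sunday.
The range spans 101 days (inclusive of both endpoints).
101 = 7 × 14 + 3, so there are 14 full weeks plus 3 extra days.
Each full week contributes one Thursday: 14 so far.
The 3 extra days are Sunday, Monday, Tuesday — none qualify.
Total: 14 + 0 = 14.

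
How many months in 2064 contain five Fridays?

4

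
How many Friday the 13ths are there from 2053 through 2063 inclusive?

18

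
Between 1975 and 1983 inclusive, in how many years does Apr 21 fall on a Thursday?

2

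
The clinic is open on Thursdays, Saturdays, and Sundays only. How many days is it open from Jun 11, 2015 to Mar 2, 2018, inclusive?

427

Jun 11, 2015 is a Thursday.
That's 996 days from start to end, counting both.
996 = 7 × 142 + 2, so there are 142 full weeks plus 2 extra days.
Each full week contributes 3 days from the set (Thu, Sat, Sun): 142 × 3 = 426.
The 2 extra days are Thu, Fri — 1 of them qualifies.
Total: 426 + 1 = 427.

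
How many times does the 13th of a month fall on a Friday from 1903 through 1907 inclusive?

Friday-the-13ths by year:
1903: Feb, Mar, Nov
1904: May
1905: Jan, Oct
1906: Apr, Jul
1907: Sep, Dec

10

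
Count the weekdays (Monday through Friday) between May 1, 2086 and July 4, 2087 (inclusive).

May 1, 2086 is a Wednesday.
From May 1, 2086 to July 4, 2087 is 430 days inclusive.
430 = 7 × 61 + 3, so there are 61 full weeks plus 3 extra days.
Each full week contributes 5 weekdays (Mon–Fri): 61 × 5 = 305.
The 3 extra days are Wednesday, Thursday, Friday — 3 of them qualify.
Total: 305 + 3 = 308.

308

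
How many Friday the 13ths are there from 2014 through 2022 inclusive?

15

Friday-the-13ths by year:
2014: Jun
2015: Feb, Mar, Nov
2016: May
2017: Jan, Oct
2018: Apr, Jul
2019: Sep, Dec
2020: Mar, Nov
2021: Aug
2022: May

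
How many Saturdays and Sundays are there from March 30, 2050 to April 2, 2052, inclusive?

210

March 30, 2050 is a Wednesday.
The range spans 735 days (inclusive of both endpoints).
735 = 7 × 105, so the span is exactly 105 full weeks.
Each full week contributes 2 weekend days (Sat, Sun): 105 × 2 = 210.
Total: 210.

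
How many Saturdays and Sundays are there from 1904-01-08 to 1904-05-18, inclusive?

38

1904-01-08 is a Friday.
From 1904-01-08 to 1904-05-18 is 132 days inclusive.
132 = 7 × 18 + 6, so there are 18 full weeks plus 6 extra days.
Each full week contributes 2 weekend days (Sat, Sun): 18 × 2 = 36.
The 6 extra days are Fri, Sat, Sun, Mon, Tue, Wed — 2 of them qualify.
Total: 36 + 2 = 38.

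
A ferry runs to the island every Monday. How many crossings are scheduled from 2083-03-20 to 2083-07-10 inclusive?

2083-03-20 is a Saturday.
That's 113 days from start to end, counting both.
113 = 7 × 16 + 1, so there are 16 full weeks plus 1 extra day.
Each full week contributes one Monday: 16 so far.
The 1 extra day is Saturday — none qualify.
Total: 16 + 0 = 16.

16 Mondays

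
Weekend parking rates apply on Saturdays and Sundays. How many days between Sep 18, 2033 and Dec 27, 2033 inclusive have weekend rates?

Sep 18, 2033 is a Sunday.
The range spans 101 days (inclusive of both endpoints).
101 = 7 × 14 + 3, so there are 14 full weeks plus 3 extra days.
Each full week contributes 2 weekend days (Sat, Sun): 14 × 2 = 28.
The 3 extra days are Sun, Mon, Tue — 1 of them qualifies.
Total: 28 + 1 = 29.

29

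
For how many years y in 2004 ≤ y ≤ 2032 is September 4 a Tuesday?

4

Day of week of September 4 in each year:
2004: Sat, 2005: Sun, 2006: Mon, 2007: Tue ✓, 2008: Thu, 2009: Fri, 2010: Sat, 2011: Sun, 2012: Tue ✓, 2013: Wed, 2014: Thu, 2015: Fri, 2016: Sun, 2017: Mon, 2018: Tue ✓, 2019: Wed, 2020: Fri, 2021: Sat, 2022: Sun, 2023: Mon, 2024: Wed, 2025: Thu, 2026: Fri, 2027: Sat, 2028: Mon, 2029: Tue ✓, 2030: Wed, 2031: Thu, 2032: Sat
Tuesdays: 2007, 2012, 2018, 2029.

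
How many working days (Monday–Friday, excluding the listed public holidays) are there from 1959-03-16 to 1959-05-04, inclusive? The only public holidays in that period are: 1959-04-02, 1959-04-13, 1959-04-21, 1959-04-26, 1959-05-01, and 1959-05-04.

31

1959-03-16 is a Monday.
The range spans 50 days (inclusive of both endpoints).
50 = 7 × 7 + 1, so there are 7 full weeks plus 1 extra day.
Each full week contributes 5 weekdays (Mon–Fri): 7 × 5 = 35.
The 1 extra day is Monday — 1 of them qualifies.
Total: 35 + 1 = 36.
Holidays: 1959-04-02 (Thu); 1959-04-13 (Mon); 1959-04-21 (Tue); 1959-04-26 (Sun); 1959-05-01 (Fri); 1959-05-04 (Mon).
5 of the 6 holidays fall on weekdays; the rest are weekends and were already excluded.
Business days: 36 − 5 = 31.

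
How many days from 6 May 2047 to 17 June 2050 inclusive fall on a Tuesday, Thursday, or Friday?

6 May 2047 is a Monday.
That's 1139 days from start to end, counting both.
1139 = 7 × 162 + 5, so there are 162 full weeks plus 5 extra days.
Each full week contributes 3 days from the set (Tue, Thu, Fri): 162 × 3 = 486.
The 5 extra days are Mon, Tue, Wed, Thu, Fri — 3 of them qualify.
Total: 486 + 3 = 489.

489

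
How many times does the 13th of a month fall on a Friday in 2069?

The 13th falls on a Friday when the month's 13th has weekday Fri.
Jan 13 is Sun; Feb 13 is Wed; Mar 13 is Wed; Apr 13 is Sat; May 13 is Mon; Jun 13 is Thu; Jul 13 is Sat; Aug 13 is Tue; Sep 13 is Fri ✓; Oct 13 is Sun; Nov 13 is Wed; Dec 13 is Fri ✓.
Friday the 13ths: Sep, Dec.

2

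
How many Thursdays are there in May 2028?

4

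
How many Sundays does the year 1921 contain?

1921-01-01 is a Saturday.
That's 365 days from start to end, counting both.
365 = 7 × 52 + 1, so there are 52 full weeks plus 1 extra day.
Each full week contributes one Sunday: 52 so far.
The 1 extra day is Sat — none qualify.
Total: 52 + 0 = 52.

52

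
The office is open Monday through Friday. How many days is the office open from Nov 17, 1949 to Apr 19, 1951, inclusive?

Nov 17, 1949 is a Thursday.
From Nov 17, 1949 to Apr 19, 1951 is 519 days inclusive.
519 = 7 × 74 + 1, so there are 74 full weeks plus 1 extra day.
Each full week contributes 5 weekdays (Mon–Fri): 74 × 5 = 370.
The 1 extra day is Thursday — 1 of them qualifies.
Total: 370 + 1 = 371.

371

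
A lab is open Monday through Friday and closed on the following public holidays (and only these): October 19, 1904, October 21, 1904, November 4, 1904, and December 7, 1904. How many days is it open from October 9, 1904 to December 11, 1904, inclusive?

41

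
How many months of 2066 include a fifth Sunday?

4

A month has five Sundays exactly when Sunday falls within its first (length − 28) days.
Jan: 31 days, starts Fri → 5 of Fri, Sat, Sun ✓
Feb: 28 days, starts Mon → 5 of (none)
Mar: 31 days, starts Mon → 5 of Mon, Tue, Wed
Apr: 30 days, starts Thu → 5 of Thu, Fri
May: 31 days, starts Sat → 5 of Sat, Sun, Mon ✓
Jun: 30 days, starts Tue → 5 of Tue, Wed
Jul: 31 days, starts Thu → 5 of Thu, Fri, Sat
Aug: 31 days, starts Sun → 5 of Sun, Mon, Tue ✓
Sep: 30 days, starts Wed → 5 of Wed, Thu
Oct: 31 days, starts Fri → 5 of Fri, Sat, Sun ✓
Nov: 30 days, starts Mon → 5 of Mon, Tue
Dec: 31 days, starts Wed → 5 of Wed, Thu, Fri
Months with five Sundays: Jan, May, Aug, Oct.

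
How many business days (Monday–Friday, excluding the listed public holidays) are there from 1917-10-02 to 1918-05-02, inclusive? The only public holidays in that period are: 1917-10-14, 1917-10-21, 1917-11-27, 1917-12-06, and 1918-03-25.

150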